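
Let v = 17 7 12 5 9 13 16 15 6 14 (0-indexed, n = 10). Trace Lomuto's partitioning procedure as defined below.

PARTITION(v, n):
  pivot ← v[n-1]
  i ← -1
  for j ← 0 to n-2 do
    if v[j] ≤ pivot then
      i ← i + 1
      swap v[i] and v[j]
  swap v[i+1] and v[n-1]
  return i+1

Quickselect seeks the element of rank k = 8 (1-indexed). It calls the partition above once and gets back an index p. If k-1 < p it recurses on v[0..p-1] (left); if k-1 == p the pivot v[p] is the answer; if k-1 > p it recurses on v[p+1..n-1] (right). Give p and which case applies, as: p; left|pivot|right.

6; right

pivot = v[9] = 14; i = -1
j=0: v[0]=17 > 14 → no swap
j=1: v[1]=7 ≤ 14 → i=0, swap v[0],v[1] → 7 17 12 5 9 13 16 15 6 14
j=2: v[2]=12 ≤ 14 → i=1, swap v[1],v[2] → 7 12 17 5 9 13 16 15 6 14
j=3: v[3]=5 ≤ 14 → i=2, swap v[2],v[3] → 7 12 5 17 9 13 16 15 6 14
j=4: v[4]=9 ≤ 14 → i=3, swap v[3],v[4] → 7 12 5 9 17 13 16 15 6 14
j=5: v[5]=13 ≤ 14 → i=4, swap v[4],v[5] → 7 12 5 9 13 17 16 15 6 14
j=6: v[6]=16 > 14 → no swap
j=7: v[7]=15 > 14 → no swap
j=8: v[8]=6 ≤ 14 → i=5, swap v[5],v[8] → 7 12 5 9 13 6 16 15 17 14
final swap v[6],v[9] → 7 12 5 9 13 6 14 15 17 16; return 6
p = 6; k-1 = 7 > 6 ⇒ right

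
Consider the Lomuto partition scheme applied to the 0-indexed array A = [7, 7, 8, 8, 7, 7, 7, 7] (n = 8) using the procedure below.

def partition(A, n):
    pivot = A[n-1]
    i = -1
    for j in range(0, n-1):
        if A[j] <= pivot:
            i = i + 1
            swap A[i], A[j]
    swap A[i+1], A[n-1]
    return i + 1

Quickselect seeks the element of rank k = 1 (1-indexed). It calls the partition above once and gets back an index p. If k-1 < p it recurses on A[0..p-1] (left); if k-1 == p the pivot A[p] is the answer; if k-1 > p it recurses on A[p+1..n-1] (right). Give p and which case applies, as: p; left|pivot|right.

pivot=7, i=-1
j=0: 7≤7, i=0, swap(0,0) ⇒ [7, 7, 8, 8, 7, 7, 7, 7]
j=1: 7≤7, i=1, swap(1,1) ⇒ [7, 7, 8, 8, 7, 7, 7, 7]
j=2: 8>7, skip
j=3: 8>7, skip
j=4: 7≤7, i=2, swap(2,4) ⇒ [7, 7, 7, 8, 8, 7, 7, 7]
j=5: 7≤7, i=3, swap(3,5) ⇒ [7, 7, 7, 7, 8, 8, 7, 7]
j=6: 7≤7, i=4, swap(4,6) ⇒ [7, 7, 7, 7, 7, 8, 8, 7]
swap(5,7) ⇒ [7, 7, 7, 7, 7, 7, 8, 8]; return 5
p = 5; k-1 = 0 < 5 ⇒ left

5; left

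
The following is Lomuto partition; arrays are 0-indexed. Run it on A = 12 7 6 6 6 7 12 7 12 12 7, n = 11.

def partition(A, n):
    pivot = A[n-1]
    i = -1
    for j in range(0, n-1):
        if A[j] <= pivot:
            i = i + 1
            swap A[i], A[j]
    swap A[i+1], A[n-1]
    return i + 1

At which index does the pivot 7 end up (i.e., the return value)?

pivot=7, i=-1
j=0: 12>7, skip
j=1: 7≤7, i=0, swap(0,1) ⇒ 7 12 6 6 6 7 12 7 12 12 7
j=2: 6≤7, i=1, swap(1,2) ⇒ 7 6 12 6 6 7 12 7 12 12 7
j=3: 6≤7, i=2, swap(2,3) ⇒ 7 6 6 12 6 7 12 7 12 12 7
j=4: 6≤7, i=3, swap(3,4) ⇒ 7 6 6 6 12 7 12 7 12 12 7
j=5: 7≤7, i=4, swap(4,5) ⇒ 7 6 6 6 7 12 12 7 12 12 7
j=6: 12>7, skip
j=7: 7≤7, i=5, swap(5,7) ⇒ 7 6 6 6 7 7 12 12 12 12 7
j=8: 12>7, skip
j=9: 12>7, skip
swap(6,10) ⇒ 7 6 6 6 7 7 7 12 12 12 12; return 6

6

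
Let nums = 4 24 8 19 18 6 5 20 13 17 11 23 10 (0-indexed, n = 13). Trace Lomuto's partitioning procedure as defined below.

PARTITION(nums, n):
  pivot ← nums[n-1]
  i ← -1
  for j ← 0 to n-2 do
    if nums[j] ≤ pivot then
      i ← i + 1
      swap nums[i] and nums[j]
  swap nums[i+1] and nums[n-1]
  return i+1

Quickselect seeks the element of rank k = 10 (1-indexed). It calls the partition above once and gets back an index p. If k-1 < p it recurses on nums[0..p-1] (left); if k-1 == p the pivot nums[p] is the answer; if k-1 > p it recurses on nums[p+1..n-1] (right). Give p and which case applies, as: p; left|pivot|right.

pivot = nums[12] = 10; i = -1
j=0: nums[0]=4 ≤ 10 → i=0, swap nums[0],nums[0] (no change) → 4 24 8 19 18 6 5 20 13 17 11 23 10
j=1: nums[1]=24 > 10 → no swap
j=2: nums[2]=8 ≤ 10 → i=1, swap nums[1],nums[2] → 4 8 24 19 18 6 5 20 13 17 11 23 10
j=3: nums[3]=19 > 10 → no swap
j=4: nums[4]=18 > 10 → no swap
j=5: nums[5]=6 ≤ 10 → i=2, swap nums[2],nums[5] → 4 8 6 19 18 24 5 20 13 17 11 23 10
j=6: nums[6]=5 ≤ 10 → i=3, swap nums[3],nums[6] → 4 8 6 5 18 24 19 20 13 17 11 23 10
j=7: nums[7]=20 > 10 → no swap
j=8: nums[8]=13 > 10 → no swap
j=9: nums[9]=17 > 10 → no swap
j=10: nums[10]=11 > 10 → no swap
j=11: nums[11]=23 > 10 → no swap
final swap nums[4],nums[12] → 4 8 6 5 10 24 19 20 13 17 11 23 18; return 4
p = 4; k-1 = 9 > 4 ⇒ right

4; right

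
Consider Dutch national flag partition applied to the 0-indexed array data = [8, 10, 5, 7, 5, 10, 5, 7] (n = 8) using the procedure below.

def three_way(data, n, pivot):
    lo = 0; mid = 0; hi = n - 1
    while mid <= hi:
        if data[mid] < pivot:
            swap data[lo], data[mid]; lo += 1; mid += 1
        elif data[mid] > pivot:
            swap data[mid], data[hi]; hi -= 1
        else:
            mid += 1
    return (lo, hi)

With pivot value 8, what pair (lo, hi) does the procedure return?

(5, 5)

lo=0 mid=0 hi=7
8=8: mid=1
10>8: swap(1,7), hi=6 ⇒ [8, 7, 5, 7, 5, 10, 5, 10]
7<8: swap(0,1), lo=1 mid=2 ⇒ [7, 8, 5, 7, 5, 10, 5, 10]
5<8: swap(1,2), lo=2 mid=3 ⇒ [7, 5, 8, 7, 5, 10, 5, 10]
7<8: swap(2,3), lo=3 mid=4 ⇒ [7, 5, 7, 8, 5, 10, 5, 10]
5<8: swap(3,4), lo=4 mid=5 ⇒ [7, 5, 7, 5, 8, 10, 5, 10]
10>8: swap(5,6), hi=5 ⇒ [7, 5, 7, 5, 8, 5, 10, 10]
5<8: swap(4,5), lo=5 mid=6 ⇒ [7, 5, 7, 5, 5, 8, 10, 10]
done. lo=5 hi=5; data=[7, 5, 7, 5, 5, 8, 10, 10]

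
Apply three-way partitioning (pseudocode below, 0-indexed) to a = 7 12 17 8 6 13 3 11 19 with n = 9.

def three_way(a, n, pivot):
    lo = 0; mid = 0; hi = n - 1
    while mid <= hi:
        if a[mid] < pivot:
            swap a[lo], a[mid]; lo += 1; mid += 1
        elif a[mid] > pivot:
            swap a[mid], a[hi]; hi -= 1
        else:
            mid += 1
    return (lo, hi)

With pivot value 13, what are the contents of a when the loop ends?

7 12 11 8 6 3 13 19 17

pivot = 13; lo=0, mid=0, hi=8
a[mid]=7<13: swap a[0],a[0]; lo=1,mid=1 → 7 12 17 8 6 13 3 11 19
a[mid]=12<13: swap a[1],a[1]; lo=2,mid=2 → 7 12 17 8 6 13 3 11 19
a[mid]=17>13: swap a[2],a[8]; hi=7 → 7 12 19 8 6 13 3 11 17
a[mid]=19>13: swap a[2],a[7]; hi=6 → 7 12 11 8 6 13 3 19 17
a[mid]=11<13: swap a[2],a[2]; lo=3,mid=3 → 7 12 11 8 6 13 3 19 17
a[mid]=8<13: swap a[3],a[3]; lo=4,mid=4 → 7 12 11 8 6 13 3 19 17
a[mid]=6<13: swap a[4],a[4]; lo=5,mid=5 → 7 12 11 8 6 13 3 19 17
a[mid]=13=13: mid=6
a[mid]=3<13: swap a[5],a[6]; lo=6,mid=7 → 7 12 11 8 6 3 13 19 17
end: lo=6, hi=6; a = 7 12 11 8 6 3 13 19 17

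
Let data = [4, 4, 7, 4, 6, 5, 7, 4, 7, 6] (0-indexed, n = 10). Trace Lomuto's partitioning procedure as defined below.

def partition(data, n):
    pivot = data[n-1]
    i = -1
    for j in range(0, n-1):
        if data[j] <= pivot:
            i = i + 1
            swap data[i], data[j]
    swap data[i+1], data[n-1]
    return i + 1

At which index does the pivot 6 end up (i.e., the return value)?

pivot=6, i=-1
j=0: 4≤6, i=0, swap(0,0) ⇒ [4, 4, 7, 4, 6, 5, 7, 4, 7, 6]
j=1: 4≤6, i=1, swap(1,1) ⇒ [4, 4, 7, 4, 6, 5, 7, 4, 7, 6]
j=2: 7>6, skip
j=3: 4≤6, i=2, swap(2,3) ⇒ [4, 4, 4, 7, 6, 5, 7, 4, 7, 6]
j=4: 6≤6, i=3, swap(3,4) ⇒ [4, 4, 4, 6, 7, 5, 7, 4, 7, 6]
j=5: 5≤6, i=4, swap(4,5) ⇒ [4, 4, 4, 6, 5, 7, 7, 4, 7, 6]
j=6: 7>6, skip
j=7: 4≤6, i=5, swap(5,7) ⇒ [4, 4, 4, 6, 5, 4, 7, 7, 7, 6]
j=8: 7>6, skip
swap(6,9) ⇒ [4, 4, 4, 6, 5, 4, 6, 7, 7, 7]; return 6

6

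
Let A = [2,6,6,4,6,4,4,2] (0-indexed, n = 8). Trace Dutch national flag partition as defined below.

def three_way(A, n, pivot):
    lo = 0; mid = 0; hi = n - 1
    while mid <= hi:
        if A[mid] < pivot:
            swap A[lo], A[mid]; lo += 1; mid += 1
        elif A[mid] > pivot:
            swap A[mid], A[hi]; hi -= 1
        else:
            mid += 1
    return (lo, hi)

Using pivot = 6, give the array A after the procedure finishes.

pivot = 6; lo=0, mid=0, hi=7
A[mid]=2<6: swap A[0],A[0]; lo=1,mid=1 → [2,6,6,4,6,4,4,2]
A[mid]=6=6: mid=2
A[mid]=6=6: mid=3
A[mid]=4<6: swap A[1],A[3]; lo=2,mid=4 → [2,4,6,6,6,4,4,2]
A[mid]=6=6: mid=5
A[mid]=4<6: swap A[2],A[5]; lo=3,mid=6 → [2,4,4,6,6,6,4,2]
A[mid]=4<6: swap A[3],A[6]; lo=4,mid=7 → [2,4,4,4,6,6,6,2]
A[mid]=2<6: swap A[4],A[7]; lo=5,mid=8 → [2,4,4,4,2,6,6,6]
end: lo=5, hi=7; A = [2,4,4,4,2,6,6,6]

[2,4,4,4,2,6,6,6]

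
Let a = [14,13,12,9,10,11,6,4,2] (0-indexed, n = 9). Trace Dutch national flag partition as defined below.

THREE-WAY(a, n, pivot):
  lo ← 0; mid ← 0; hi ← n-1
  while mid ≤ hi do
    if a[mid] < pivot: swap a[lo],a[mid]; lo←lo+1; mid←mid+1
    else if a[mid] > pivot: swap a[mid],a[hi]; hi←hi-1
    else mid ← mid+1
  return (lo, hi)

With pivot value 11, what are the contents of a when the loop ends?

[2,4,6,9,10,11,12,13,14]

lo=0 mid=0 hi=8
14>11: swap(0,8), hi=7 ⇒ [2,13,12,9,10,11,6,4,14]
2<11: swap(0,0), lo=1 mid=1 ⇒ [2,13,12,9,10,11,6,4,14]
13>11: swap(1,7), hi=6 ⇒ [2,4,12,9,10,11,6,13,14]
4<11: swap(1,1), lo=2 mid=2 ⇒ [2,4,12,9,10,11,6,13,14]
12>11: swap(2,6), hi=5 ⇒ [2,4,6,9,10,11,12,13,14]
6<11: swap(2,2), lo=3 mid=3 ⇒ [2,4,6,9,10,11,12,13,14]
9<11: swap(3,3), lo=4 mid=4 ⇒ [2,4,6,9,10,11,12,13,14]
10<11: swap(4,4), lo=5 mid=5 ⇒ [2,4,6,9,10,11,12,13,14]
11=11: mid=6
done. lo=5 hi=5; a=[2,4,6,9,10,11,12,13,14]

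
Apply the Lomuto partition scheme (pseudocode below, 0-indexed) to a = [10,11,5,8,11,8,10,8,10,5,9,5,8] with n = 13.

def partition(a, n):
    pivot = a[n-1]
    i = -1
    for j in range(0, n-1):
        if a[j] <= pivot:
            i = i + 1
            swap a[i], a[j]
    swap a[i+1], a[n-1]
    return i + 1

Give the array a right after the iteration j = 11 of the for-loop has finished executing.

[5,8,8,8,5,5,10,11,10,11,9,10,8]

pivot=8, i=-1
j=0: 10>8, skip
j=1: 11>8, skip
j=2: 5≤8, i=0, swap(0,2) ⇒ [5,11,10,8,11,8,10,8,10,5,9,5,8]
j=3: 8≤8, i=1, swap(1,3) ⇒ [5,8,10,11,11,8,10,8,10,5,9,5,8]
j=4: 11>8, skip
j=5: 8≤8, i=2, swap(2,5) ⇒ [5,8,8,11,11,10,10,8,10,5,9,5,8]
j=6: 10>8, skip
j=7: 8≤8, i=3, swap(3,7) ⇒ [5,8,8,8,11,10,10,11,10,5,9,5,8]
j=8: 10>8, skip
j=9: 5≤8, i=4, swap(4,9) ⇒ [5,8,8,8,5,10,10,11,10,11,9,5,8]
j=10: 9>8, skip
j=11: 5≤8, i=5, swap(5,11) ⇒ [5,8,8,8,5,5,10,11,10,11,9,10,8]
(after j=11) a = [5,8,8,8,5,5,10,11,10,11,9,10,8]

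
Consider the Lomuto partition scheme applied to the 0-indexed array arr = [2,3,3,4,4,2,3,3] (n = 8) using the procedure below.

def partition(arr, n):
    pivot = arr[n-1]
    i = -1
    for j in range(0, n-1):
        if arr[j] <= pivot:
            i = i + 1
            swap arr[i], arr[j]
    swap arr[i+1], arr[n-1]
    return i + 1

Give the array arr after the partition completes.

pivot=3, i=-1
j=0: 2≤3, i=0, swap(0,0) ⇒ [2,3,3,4,4,2,3,3]
j=1: 3≤3, i=1, swap(1,1) ⇒ [2,3,3,4,4,2,3,3]
j=2: 3≤3, i=2, swap(2,2) ⇒ [2,3,3,4,4,2,3,3]
j=3: 4>3, skip
j=4: 4>3, skip
j=5: 2≤3, i=3, swap(3,5) ⇒ [2,3,3,2,4,4,3,3]
j=6: 3≤3, i=4, swap(4,6) ⇒ [2,3,3,2,3,4,4,3]
swap(5,7) ⇒ [2,3,3,2,3,3,4,4]; return 5

[2,3,3,2,3,3,4,4]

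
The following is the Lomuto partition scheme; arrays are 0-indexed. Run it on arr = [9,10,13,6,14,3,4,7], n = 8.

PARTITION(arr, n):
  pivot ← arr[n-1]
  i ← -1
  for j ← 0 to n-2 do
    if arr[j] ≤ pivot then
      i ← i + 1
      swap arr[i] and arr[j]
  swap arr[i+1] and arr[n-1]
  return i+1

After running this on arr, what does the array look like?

[6,3,4,7,14,10,13,9]

pivot=7, i=-1
j=0: 9>7, skip
j=1: 10>7, skip
j=2: 13>7, skip
j=3: 6≤7, i=0, swap(0,3) ⇒ [6,10,13,9,14,3,4,7]
j=4: 14>7, skip
j=5: 3≤7, i=1, swap(1,5) ⇒ [6,3,13,9,14,10,4,7]
j=6: 4≤7, i=2, swap(2,6) ⇒ [6,3,4,9,14,10,13,7]
swap(3,7) ⇒ [6,3,4,7,14,10,13,9]; return 3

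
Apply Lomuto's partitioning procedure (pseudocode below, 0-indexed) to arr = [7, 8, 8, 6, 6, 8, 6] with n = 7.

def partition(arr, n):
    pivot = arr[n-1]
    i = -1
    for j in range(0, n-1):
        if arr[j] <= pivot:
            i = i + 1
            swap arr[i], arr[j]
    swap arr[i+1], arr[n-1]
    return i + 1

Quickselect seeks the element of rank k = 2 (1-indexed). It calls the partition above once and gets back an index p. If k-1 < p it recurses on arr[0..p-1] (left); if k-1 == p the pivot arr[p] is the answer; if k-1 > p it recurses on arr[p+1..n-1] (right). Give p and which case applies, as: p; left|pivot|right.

pivot=6, i=-1
j=0: 7>6, skip
j=1: 8>6, skip
j=2: 8>6, skip
j=3: 6≤6, i=0, swap(0,3) ⇒ [6, 8, 8, 7, 6, 8, 6]
j=4: 6≤6, i=1, swap(1,4) ⇒ [6, 6, 8, 7, 8, 8, 6]
j=5: 8>6, skip
swap(2,6) ⇒ [6, 6, 6, 7, 8, 8, 8]; return 2
p = 2; k-1 = 1 < 2 ⇒ left

2; left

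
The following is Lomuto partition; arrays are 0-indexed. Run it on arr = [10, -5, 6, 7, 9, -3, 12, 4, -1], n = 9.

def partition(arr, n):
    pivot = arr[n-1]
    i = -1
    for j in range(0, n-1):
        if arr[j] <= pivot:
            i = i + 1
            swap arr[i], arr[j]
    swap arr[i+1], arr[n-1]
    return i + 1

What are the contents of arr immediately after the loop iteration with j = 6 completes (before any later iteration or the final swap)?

[-5, -3, 6, 7, 9, 10, 12, 4, -1]

pivot = arr[8] = -1; i = -1
j=0: arr[0]=10 > -1 → no swap
j=1: arr[1]=-5 ≤ -1 → i=0, swap arr[0],arr[1] → [-5, 10, 6, 7, 9, -3, 12, 4, -1]
j=2: arr[2]=6 > -1 → no swap
j=3: arr[3]=7 > -1 → no swap
j=4: arr[4]=9 > -1 → no swap
j=5: arr[5]=-3 ≤ -1 → i=1, swap arr[1],arr[5] → [-5, -3, 6, 7, 9, 10, 12, 4, -1]
j=6: arr[6]=12 > -1 → no swap
(after j=6) arr = [-5, -3, 6, 7, 9, 10, 12, 4, -1]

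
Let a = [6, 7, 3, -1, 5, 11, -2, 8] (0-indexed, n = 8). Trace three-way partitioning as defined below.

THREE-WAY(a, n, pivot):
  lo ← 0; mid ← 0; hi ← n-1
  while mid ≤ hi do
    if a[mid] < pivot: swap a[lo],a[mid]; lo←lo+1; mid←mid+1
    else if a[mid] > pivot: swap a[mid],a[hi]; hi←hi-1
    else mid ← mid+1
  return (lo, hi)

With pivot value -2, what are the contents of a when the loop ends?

lo=0 mid=0 hi=7
6>-2: swap(0,7), hi=6 ⇒ [8, 7, 3, -1, 5, 11, -2, 6]
8>-2: swap(0,6), hi=5 ⇒ [-2, 7, 3, -1, 5, 11, 8, 6]
-2=-2: mid=1
7>-2: swap(1,5), hi=4 ⇒ [-2, 11, 3, -1, 5, 7, 8, 6]
11>-2: swap(1,4), hi=3 ⇒ [-2, 5, 3, -1, 11, 7, 8, 6]
5>-2: swap(1,3), hi=2 ⇒ [-2, -1, 3, 5, 11, 7, 8, 6]
-1>-2: swap(1,2), hi=1 ⇒ [-2, 3, -1, 5, 11, 7, 8, 6]
3>-2: swap(1,1), hi=0 ⇒ [-2, 3, -1, 5, 11, 7, 8, 6]
done. lo=0 hi=0; a=[-2, 3, -1, 5, 11, 7, 8, 6]

[-2, 3, -1, 5, 11, 7, 8, 6]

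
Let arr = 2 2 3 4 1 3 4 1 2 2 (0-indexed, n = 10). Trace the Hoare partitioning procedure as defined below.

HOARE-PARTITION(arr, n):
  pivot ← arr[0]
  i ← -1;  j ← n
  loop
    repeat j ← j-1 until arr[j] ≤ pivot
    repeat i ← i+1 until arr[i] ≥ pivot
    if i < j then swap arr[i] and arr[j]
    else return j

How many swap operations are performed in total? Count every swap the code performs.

pivot = arr[0] = 2; i = -1, j = 10
j→9 (arr[9]=2≤2), i→0 (arr[0]=2≥2); i<j, swap → 2 2 3 4 1 3 4 1 2 2
j→8 (arr[8]=2≤2), i→1 (arr[1]=2≥2); i<j, swap → 2 2 3 4 1 3 4 1 2 2
j→7 (arr[7]=1≤2), i→2 (arr[2]=3≥2); i<j, swap → 2 2 1 4 1 3 4 3 2 2
j→4 (arr[4]=1≤2), i→3 (arr[3]=4≥2); i<j, swap → 2 2 1 1 4 3 4 3 2 2
j→3, i→4; i≥j, return j=3. arr = 2 2 1 1 4 3 4 3 2 2

4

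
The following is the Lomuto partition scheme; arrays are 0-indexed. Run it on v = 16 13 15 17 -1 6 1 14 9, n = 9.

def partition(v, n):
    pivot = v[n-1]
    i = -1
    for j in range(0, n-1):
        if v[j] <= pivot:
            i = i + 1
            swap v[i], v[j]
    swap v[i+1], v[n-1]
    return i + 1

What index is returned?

pivot=9, i=-1
j=0: 16>9, skip
j=1: 13>9, skip
j=2: 15>9, skip
j=3: 17>9, skip
j=4: -1≤9, i=0, swap(0,4) ⇒ -1 13 15 17 16 6 1 14 9
j=5: 6≤9, i=1, swap(1,5) ⇒ -1 6 15 17 16 13 1 14 9
j=6: 1≤9, i=2, swap(2,6) ⇒ -1 6 1 17 16 13 15 14 9
j=7: 14>9, skip
swap(3,8) ⇒ -1 6 1 9 16 13 15 14 17; return 3

3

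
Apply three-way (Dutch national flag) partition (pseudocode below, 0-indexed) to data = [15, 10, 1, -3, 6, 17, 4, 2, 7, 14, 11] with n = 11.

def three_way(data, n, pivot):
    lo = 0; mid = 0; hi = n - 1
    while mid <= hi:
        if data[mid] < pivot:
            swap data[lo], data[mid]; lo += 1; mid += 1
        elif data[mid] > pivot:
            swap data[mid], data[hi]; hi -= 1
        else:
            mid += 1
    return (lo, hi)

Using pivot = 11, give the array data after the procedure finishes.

[10, 1, -3, 6, 7, 4, 2, 11, 14, 17, 15]

lo=0 mid=0 hi=10
15>11: swap(0,10), hi=9 ⇒ [11, 10, 1, -3, 6, 17, 4, 2, 7, 14, 15]
11=11: mid=1
10<11: swap(0,1), lo=1 mid=2 ⇒ [10, 11, 1, -3, 6, 17, 4, 2, 7, 14, 15]
1<11: swap(1,2), lo=2 mid=3 ⇒ [10, 1, 11, -3, 6, 17, 4, 2, 7, 14, 15]
-3<11: swap(2,3), lo=3 mid=4 ⇒ [10, 1, -3, 11, 6, 17, 4, 2, 7, 14, 15]
6<11: swap(3,4), lo=4 mid=5 ⇒ [10, 1, -3, 6, 11, 17, 4, 2, 7, 14, 15]
17>11: swap(5,9), hi=8 ⇒ [10, 1, -3, 6, 11, 14, 4, 2, 7, 17, 15]
14>11: swap(5,8), hi=7 ⇒ [10, 1, -3, 6, 11, 7, 4, 2, 14, 17, 15]
7<11: swap(4,5), lo=5 mid=6 ⇒ [10, 1, -3, 6, 7, 11, 4, 2, 14, 17, 15]
4<11: swap(5,6), lo=6 mid=7 ⇒ [10, 1, -3, 6, 7, 4, 11, 2, 14, 17, 15]
2<11: swap(6,7), lo=7 mid=8 ⇒ [10, 1, -3, 6, 7, 4, 2, 11, 14, 17, 15]
done. lo=7 hi=7; data=[10, 1, -3, 6, 7, 4, 2, 11, 14, 17, 15]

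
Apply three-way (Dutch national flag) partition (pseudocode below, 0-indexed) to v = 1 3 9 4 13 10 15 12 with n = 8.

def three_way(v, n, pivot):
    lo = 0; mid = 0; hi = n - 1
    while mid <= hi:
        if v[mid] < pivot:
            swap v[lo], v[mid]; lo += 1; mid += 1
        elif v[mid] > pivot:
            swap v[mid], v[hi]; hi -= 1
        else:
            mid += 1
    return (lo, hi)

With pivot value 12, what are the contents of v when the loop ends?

1 3 9 4 10 12 15 13

pivot = 12; lo=0, mid=0, hi=7
v[mid]=1<12: swap v[0],v[0]; lo=1,mid=1 → 1 3 9 4 13 10 15 12
v[mid]=3<12: swap v[1],v[1]; lo=2,mid=2 → 1 3 9 4 13 10 15 12
v[mid]=9<12: swap v[2],v[2]; lo=3,mid=3 → 1 3 9 4 13 10 15 12
v[mid]=4<12: swap v[3],v[3]; lo=4,mid=4 → 1 3 9 4 13 10 15 12
v[mid]=13>12: swap v[4],v[7]; hi=6 → 1 3 9 4 12 10 15 13
v[mid]=12=12: mid=5
v[mid]=10<12: swap v[4],v[5]; lo=5,mid=6 → 1 3 9 4 10 12 15 13
v[mid]=15>12: swap v[6],v[6]; hi=5 → 1 3 9 4 10 12 15 13
end: lo=5, hi=5; v = 1 3 9 4 10 12 15 13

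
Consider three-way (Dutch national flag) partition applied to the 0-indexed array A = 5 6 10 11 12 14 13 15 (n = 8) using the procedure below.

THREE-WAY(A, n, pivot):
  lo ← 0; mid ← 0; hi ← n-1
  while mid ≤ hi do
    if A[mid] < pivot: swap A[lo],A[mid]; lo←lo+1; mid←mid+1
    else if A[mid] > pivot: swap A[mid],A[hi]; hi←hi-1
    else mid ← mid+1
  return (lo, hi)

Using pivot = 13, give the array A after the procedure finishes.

lo=0 mid=0 hi=7
5<13: swap(0,0), lo=1 mid=1 ⇒ 5 6 10 11 12 14 13 15
6<13: swap(1,1), lo=2 mid=2 ⇒ 5 6 10 11 12 14 13 15
10<13: swap(2,2), lo=3 mid=3 ⇒ 5 6 10 11 12 14 13 15
11<13: swap(3,3), lo=4 mid=4 ⇒ 5 6 10 11 12 14 13 15
12<13: swap(4,4), lo=5 mid=5 ⇒ 5 6 10 11 12 14 13 15
14>13: swap(5,7), hi=6 ⇒ 5 6 10 11 12 15 13 14
15>13: swap(5,6), hi=5 ⇒ 5 6 10 11 12 13 15 14
13=13: mid=6
done. lo=5 hi=5; A=5 6 10 11 12 13 15 14

5 6 10 11 12 13 15 14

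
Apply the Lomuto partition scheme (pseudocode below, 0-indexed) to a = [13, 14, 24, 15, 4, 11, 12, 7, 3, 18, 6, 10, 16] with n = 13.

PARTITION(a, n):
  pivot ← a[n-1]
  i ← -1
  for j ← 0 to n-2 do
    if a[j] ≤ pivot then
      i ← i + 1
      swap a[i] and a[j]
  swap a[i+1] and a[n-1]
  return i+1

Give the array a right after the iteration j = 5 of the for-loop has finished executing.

pivot=16, i=-1
j=0: 13≤16, i=0, swap(0,0) ⇒ [13, 14, 24, 15, 4, 11, 12, 7, 3, 18, 6, 10, 16]
j=1: 14≤16, i=1, swap(1,1) ⇒ [13, 14, 24, 15, 4, 11, 12, 7, 3, 18, 6, 10, 16]
j=2: 24>16, skip
j=3: 15≤16, i=2, swap(2,3) ⇒ [13, 14, 15, 24, 4, 11, 12, 7, 3, 18, 6, 10, 16]
j=4: 4≤16, i=3, swap(3,4) ⇒ [13, 14, 15, 4, 24, 11, 12, 7, 3, 18, 6, 10, 16]
j=5: 11≤16, i=4, swap(4,5) ⇒ [13, 14, 15, 4, 11, 24, 12, 7, 3, 18, 6, 10, 16]
(after j=5) a = [13, 14, 15, 4, 11, 24, 12, 7, 3, 18, 6, 10, 16]

[13, 14, 15, 4, 11, 24, 12, 7, 3, 18, 6, 10, 16]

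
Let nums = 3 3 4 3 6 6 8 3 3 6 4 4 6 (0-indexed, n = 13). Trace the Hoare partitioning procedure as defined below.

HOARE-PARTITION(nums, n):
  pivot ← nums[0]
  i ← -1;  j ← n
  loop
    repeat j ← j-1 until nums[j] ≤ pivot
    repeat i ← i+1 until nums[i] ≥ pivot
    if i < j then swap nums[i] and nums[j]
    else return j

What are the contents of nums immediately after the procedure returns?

3 3 3 4 6 6 8 3 3 6 4 4 6

pivot = nums[0] = 3; i = -1, j = 13
j→8 (nums[8]=3≤3), i→0 (nums[0]=3≥3); i<j, swap → 3 3 4 3 6 6 8 3 3 6 4 4 6
j→7 (nums[7]=3≤3), i→1 (nums[1]=3≥3); i<j, swap → 3 3 4 3 6 6 8 3 3 6 4 4 6
j→3 (nums[3]=3≤3), i→2 (nums[2]=4≥3); i<j, swap → 3 3 3 4 6 6 8 3 3 6 4 4 6
j→2, i→3; i≥j, return j=2. nums = 3 3 3 4 6 6 8 3 3 6 4 4 6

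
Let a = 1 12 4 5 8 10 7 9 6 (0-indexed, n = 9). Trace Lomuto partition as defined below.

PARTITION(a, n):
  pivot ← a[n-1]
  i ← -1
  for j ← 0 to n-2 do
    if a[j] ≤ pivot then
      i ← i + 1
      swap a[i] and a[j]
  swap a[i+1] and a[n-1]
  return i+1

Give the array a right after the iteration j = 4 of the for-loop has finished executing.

1 4 5 12 8 10 7 9 6

pivot = a[8] = 6; i = -1
j=0: a[0]=1 ≤ 6 → i=0, swap a[0],a[0] (no change) → 1 12 4 5 8 10 7 9 6
j=1: a[1]=12 > 6 → no swap
j=2: a[2]=4 ≤ 6 → i=1, swap a[1],a[2] → 1 4 12 5 8 10 7 9 6
j=3: a[3]=5 ≤ 6 → i=2, swap a[2],a[3] → 1 4 5 12 8 10 7 9 6
j=4: a[4]=8 > 6 → no swap
(after j=4) a = 1 4 5 12 8 10 7 9 6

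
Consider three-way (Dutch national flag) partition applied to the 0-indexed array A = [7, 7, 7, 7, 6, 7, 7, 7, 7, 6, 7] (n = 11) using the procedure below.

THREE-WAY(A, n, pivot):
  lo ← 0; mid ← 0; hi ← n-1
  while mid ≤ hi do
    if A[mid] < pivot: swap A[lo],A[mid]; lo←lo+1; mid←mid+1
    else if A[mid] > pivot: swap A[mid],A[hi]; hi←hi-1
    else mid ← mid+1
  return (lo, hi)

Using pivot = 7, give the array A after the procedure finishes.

lo=0 mid=0 hi=10
7=7: mid=1
7=7: mid=2
7=7: mid=3
7=7: mid=4
6<7: swap(0,4), lo=1 mid=5 ⇒ [6, 7, 7, 7, 7, 7, 7, 7, 7, 6, 7]
7=7: mid=6
7=7: mid=7
7=7: mid=8
7=7: mid=9
6<7: swap(1,9), lo=2 mid=10 ⇒ [6, 6, 7, 7, 7, 7, 7, 7, 7, 7, 7]
7=7: mid=11
done. lo=2 hi=10; A=[6, 6, 7, 7, 7, 7, 7, 7, 7, 7, 7]

[6, 6, 7, 7, 7, 7, 7, 7, 7, 7, 7]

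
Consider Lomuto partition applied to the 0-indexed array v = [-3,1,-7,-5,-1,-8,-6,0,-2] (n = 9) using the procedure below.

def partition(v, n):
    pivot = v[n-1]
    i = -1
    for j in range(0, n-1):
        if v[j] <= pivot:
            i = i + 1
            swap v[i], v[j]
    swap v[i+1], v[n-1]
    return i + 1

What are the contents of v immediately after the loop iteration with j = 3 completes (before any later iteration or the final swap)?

[-3,-7,-5,1,-1,-8,-6,0,-2]

pivot=-2, i=-1
j=0: -3≤-2, i=0, swap(0,0) ⇒ [-3,1,-7,-5,-1,-8,-6,0,-2]
j=1: 1>-2, skip
j=2: -7≤-2, i=1, swap(1,2) ⇒ [-3,-7,1,-5,-1,-8,-6,0,-2]
j=3: -5≤-2, i=2, swap(2,3) ⇒ [-3,-7,-5,1,-1,-8,-6,0,-2]
(after j=3) v = [-3,-7,-5,1,-1,-8,-6,0,-2]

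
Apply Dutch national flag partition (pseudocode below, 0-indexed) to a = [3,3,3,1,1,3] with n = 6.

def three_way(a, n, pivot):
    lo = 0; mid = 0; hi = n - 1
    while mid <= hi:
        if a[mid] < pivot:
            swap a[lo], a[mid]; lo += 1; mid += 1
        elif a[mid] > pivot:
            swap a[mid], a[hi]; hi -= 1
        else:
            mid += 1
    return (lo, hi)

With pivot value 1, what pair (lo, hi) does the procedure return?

(0, 1)

pivot = 1; lo=0, mid=0, hi=5
a[mid]=3>1: swap a[0],a[5]; hi=4 → [3,3,3,1,1,3]
a[mid]=3>1: swap a[0],a[4]; hi=3 → [1,3,3,1,3,3]
a[mid]=1=1: mid=1
a[mid]=3>1: swap a[1],a[3]; hi=2 → [1,1,3,3,3,3]
a[mid]=1=1: mid=2
a[mid]=3>1: swap a[2],a[2]; hi=1 → [1,1,3,3,3,3]
end: lo=0, hi=1; a = [1,1,3,3,3,3]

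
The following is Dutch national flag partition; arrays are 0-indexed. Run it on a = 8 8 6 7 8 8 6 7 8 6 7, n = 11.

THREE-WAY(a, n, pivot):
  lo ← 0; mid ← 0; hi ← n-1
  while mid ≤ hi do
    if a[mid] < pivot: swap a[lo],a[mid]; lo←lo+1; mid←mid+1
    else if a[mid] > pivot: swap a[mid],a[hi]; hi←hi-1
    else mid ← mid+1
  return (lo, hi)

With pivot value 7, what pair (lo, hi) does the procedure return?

pivot = 7; lo=0, mid=0, hi=10
a[mid]=8>7: swap a[0],a[10]; hi=9 → 7 8 6 7 8 8 6 7 8 6 8
a[mid]=7=7: mid=1
a[mid]=8>7: swap a[1],a[9]; hi=8 → 7 6 6 7 8 8 6 7 8 8 8
a[mid]=6<7: swap a[0],a[1]; lo=1,mid=2 → 6 7 6 7 8 8 6 7 8 8 8
a[mid]=6<7: swap a[1],a[2]; lo=2,mid=3 → 6 6 7 7 8 8 6 7 8 8 8
a[mid]=7=7: mid=4
a[mid]=8>7: swap a[4],a[8]; hi=7 → 6 6 7 7 8 8 6 7 8 8 8
a[mid]=8>7: swap a[4],a[7]; hi=6 → 6 6 7 7 7 8 6 8 8 8 8
a[mid]=7=7: mid=5
a[mid]=8>7: swap a[5],a[6]; hi=5 → 6 6 7 7 7 6 8 8 8 8 8
a[mid]=6<7: swap a[2],a[5]; lo=3,mid=6 → 6 6 6 7 7 7 8 8 8 8 8
end: lo=3, hi=5; a = 6 6 6 7 7 7 8 8 8 8 8

(3, 5)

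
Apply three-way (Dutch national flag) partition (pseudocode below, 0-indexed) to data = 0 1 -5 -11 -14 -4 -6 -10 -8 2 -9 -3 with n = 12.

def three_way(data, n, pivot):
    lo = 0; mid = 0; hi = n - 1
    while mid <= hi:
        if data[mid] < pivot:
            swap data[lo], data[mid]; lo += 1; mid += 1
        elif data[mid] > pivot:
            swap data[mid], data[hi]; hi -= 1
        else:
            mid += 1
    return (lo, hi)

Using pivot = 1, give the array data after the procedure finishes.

lo=0 mid=0 hi=11
0<1: swap(0,0), lo=1 mid=1 ⇒ 0 1 -5 -11 -14 -4 -6 -10 -8 2 -9 -3
1=1: mid=2
-5<1: swap(1,2), lo=2 mid=3 ⇒ 0 -5 1 -11 -14 -4 -6 -10 -8 2 -9 -3
-11<1: swap(2,3), lo=3 mid=4 ⇒ 0 -5 -11 1 -14 -4 -6 -10 -8 2 -9 -3
-14<1: swap(3,4), lo=4 mid=5 ⇒ 0 -5 -11 -14 1 -4 -6 -10 -8 2 -9 -3
-4<1: swap(4,5), lo=5 mid=6 ⇒ 0 -5 -11 -14 -4 1 -6 -10 -8 2 -9 -3
-6<1: swap(5,6), lo=6 mid=7 ⇒ 0 -5 -11 -14 -4 -6 1 -10 -8 2 -9 -3
-10<1: swap(6,7), lo=7 mid=8 ⇒ 0 -5 -11 -14 -4 -6 -10 1 -8 2 -9 -3
-8<1: swap(7,8), lo=8 mid=9 ⇒ 0 -5 -11 -14 -4 -6 -10 -8 1 2 -9 -3
2>1: swap(9,11), hi=10 ⇒ 0 -5 -11 -14 -4 -6 -10 -8 1 -3 -9 2
-3<1: swap(8,9), lo=9 mid=10 ⇒ 0 -5 -11 -14 -4 -6 -10 -8 -3 1 -9 2
-9<1: swap(9,10), lo=10 mid=11 ⇒ 0 -5 -11 -14 -4 -6 -10 -8 -3 -9 1 2
done. lo=10 hi=10; data=0 -5 -11 -14 -4 -6 -10 -8 -3 -9 1 2

0 -5 -11 -14 -4 -6 -10 -8 -3 -9 1 2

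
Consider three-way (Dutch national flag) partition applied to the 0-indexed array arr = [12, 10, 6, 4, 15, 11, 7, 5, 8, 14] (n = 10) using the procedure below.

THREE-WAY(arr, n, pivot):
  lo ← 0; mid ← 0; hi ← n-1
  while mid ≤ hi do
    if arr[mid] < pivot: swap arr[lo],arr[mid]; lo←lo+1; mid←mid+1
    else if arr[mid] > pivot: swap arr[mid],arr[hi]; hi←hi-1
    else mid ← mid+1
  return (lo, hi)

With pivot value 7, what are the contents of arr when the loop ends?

[5, 6, 4, 7, 11, 15, 10, 8, 14, 12]

lo=0 mid=0 hi=9
12>7: swap(0,9), hi=8 ⇒ [14, 10, 6, 4, 15, 11, 7, 5, 8, 12]
14>7: swap(0,8), hi=7 ⇒ [8, 10, 6, 4, 15, 11, 7, 5, 14, 12]
8>7: swap(0,7), hi=6 ⇒ [5, 10, 6, 4, 15, 11, 7, 8, 14, 12]
5<7: swap(0,0), lo=1 mid=1 ⇒ [5, 10, 6, 4, 15, 11, 7, 8, 14, 12]
10>7: swap(1,6), hi=5 ⇒ [5, 7, 6, 4, 15, 11, 10, 8, 14, 12]
7=7: mid=2
6<7: swap(1,2), lo=2 mid=3 ⇒ [5, 6, 7, 4, 15, 11, 10, 8, 14, 12]
4<7: swap(2,3), lo=3 mid=4 ⇒ [5, 6, 4, 7, 15, 11, 10, 8, 14, 12]
15>7: swap(4,5), hi=4 ⇒ [5, 6, 4, 7, 11, 15, 10, 8, 14, 12]
11>7: swap(4,4), hi=3 ⇒ [5, 6, 4, 7, 11, 15, 10, 8, 14, 12]
done. lo=3 hi=3; arr=[5, 6, 4, 7, 11, 15, 10, 8, 14, 12]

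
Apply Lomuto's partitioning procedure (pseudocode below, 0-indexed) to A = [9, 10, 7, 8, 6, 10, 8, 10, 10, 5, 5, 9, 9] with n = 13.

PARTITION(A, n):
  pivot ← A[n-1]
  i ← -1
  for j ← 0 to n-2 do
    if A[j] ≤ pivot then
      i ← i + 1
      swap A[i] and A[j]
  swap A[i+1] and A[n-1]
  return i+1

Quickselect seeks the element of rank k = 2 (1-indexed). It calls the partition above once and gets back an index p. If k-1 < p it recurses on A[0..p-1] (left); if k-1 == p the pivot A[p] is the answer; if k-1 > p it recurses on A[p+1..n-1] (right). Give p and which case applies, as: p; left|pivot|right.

8; left

pivot = A[12] = 9; i = -1
j=0: A[0]=9 ≤ 9 → i=0, swap A[0],A[0] (no change) → [9, 10, 7, 8, 6, 10, 8, 10, 10, 5, 5, 9, 9]
j=1: A[1]=10 > 9 → no swap
j=2: A[2]=7 ≤ 9 → i=1, swap A[1],A[2] → [9, 7, 10, 8, 6, 10, 8, 10, 10, 5, 5, 9, 9]
j=3: A[3]=8 ≤ 9 → i=2, swap A[2],A[3] → [9, 7, 8, 10, 6, 10, 8, 10, 10, 5, 5, 9, 9]
j=4: A[4]=6 ≤ 9 → i=3, swap A[3],A[4] → [9, 7, 8, 6, 10, 10, 8, 10, 10, 5, 5, 9, 9]
j=5: A[5]=10 > 9 → no swap
j=6: A[6]=8 ≤ 9 → i=4, swap A[4],A[6] → [9, 7, 8, 6, 8, 10, 10, 10, 10, 5, 5, 9, 9]
j=7: A[7]=10 > 9 → no swap
j=8: A[8]=10 > 9 → no swap
j=9: A[9]=5 ≤ 9 → i=5, swap A[5],A[9] → [9, 7, 8, 6, 8, 5, 10, 10, 10, 10, 5, 9, 9]
j=10: A[10]=5 ≤ 9 → i=6, swap A[6],A[10] → [9, 7, 8, 6, 8, 5, 5, 10, 10, 10, 10, 9, 9]
j=11: A[11]=9 ≤ 9 → i=7, swap A[7],A[11] → [9, 7, 8, 6, 8, 5, 5, 9, 10, 10, 10, 10, 9]
final swap A[8],A[12] → [9, 7, 8, 6, 8, 5, 5, 9, 9, 10, 10, 10, 10]; return 8
p = 8; k-1 = 1 < 8 ⇒ left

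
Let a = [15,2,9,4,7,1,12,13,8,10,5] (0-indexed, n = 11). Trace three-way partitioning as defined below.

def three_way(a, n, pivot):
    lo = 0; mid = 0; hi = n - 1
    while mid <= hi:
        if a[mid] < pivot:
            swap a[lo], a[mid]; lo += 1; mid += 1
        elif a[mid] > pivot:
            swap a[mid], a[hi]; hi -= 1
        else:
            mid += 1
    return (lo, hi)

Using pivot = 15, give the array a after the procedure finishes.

[2,9,4,7,1,12,13,8,10,5,15]

pivot = 15; lo=0, mid=0, hi=10
a[mid]=15=15: mid=1
a[mid]=2<15: swap a[0],a[1]; lo=1,mid=2 → [2,15,9,4,7,1,12,13,8,10,5]
a[mid]=9<15: swap a[1],a[2]; lo=2,mid=3 → [2,9,15,4,7,1,12,13,8,10,5]
a[mid]=4<15: swap a[2],a[3]; lo=3,mid=4 → [2,9,4,15,7,1,12,13,8,10,5]
a[mid]=7<15: swap a[3],a[4]; lo=4,mid=5 → [2,9,4,7,15,1,12,13,8,10,5]
a[mid]=1<15: swap a[4],a[5]; lo=5,mid=6 → [2,9,4,7,1,15,12,13,8,10,5]
a[mid]=12<15: swap a[5],a[6]; lo=6,mid=7 → [2,9,4,7,1,12,15,13,8,10,5]
a[mid]=13<15: swap a[6],a[7]; lo=7,mid=8 → [2,9,4,7,1,12,13,15,8,10,5]
a[mid]=8<15: swap a[7],a[8]; lo=8,mid=9 → [2,9,4,7,1,12,13,8,15,10,5]
a[mid]=10<15: swap a[8],a[9]; lo=9,mid=10 → [2,9,4,7,1,12,13,8,10,15,5]
a[mid]=5<15: swap a[9],a[10]; lo=10,mid=11 → [2,9,4,7,1,12,13,8,10,5,15]
end: lo=10, hi=10; a = [2,9,4,7,1,12,13,8,10,5,15]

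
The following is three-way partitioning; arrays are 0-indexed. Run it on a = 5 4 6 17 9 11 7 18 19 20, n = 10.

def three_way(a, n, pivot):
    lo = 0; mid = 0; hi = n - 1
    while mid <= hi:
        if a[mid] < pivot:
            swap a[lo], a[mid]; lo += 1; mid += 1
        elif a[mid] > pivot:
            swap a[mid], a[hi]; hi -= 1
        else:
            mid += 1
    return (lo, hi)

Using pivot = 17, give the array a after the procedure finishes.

5 4 6 9 11 7 17 19 20 18

lo=0 mid=0 hi=9
5<17: swap(0,0), lo=1 mid=1 ⇒ 5 4 6 17 9 11 7 18 19 20
4<17: swap(1,1), lo=2 mid=2 ⇒ 5 4 6 17 9 11 7 18 19 20
6<17: swap(2,2), lo=3 mid=3 ⇒ 5 4 6 17 9 11 7 18 19 20
17=17: mid=4
9<17: swap(3,4), lo=4 mid=5 ⇒ 5 4 6 9 17 11 7 18 19 20
11<17: swap(4,5), lo=5 mid=6 ⇒ 5 4 6 9 11 17 7 18 19 20
7<17: swap(5,6), lo=6 mid=7 ⇒ 5 4 6 9 11 7 17 18 19 20
18>17: swap(7,9), hi=8 ⇒ 5 4 6 9 11 7 17 20 19 18
20>17: swap(7,8), hi=7 ⇒ 5 4 6 9 11 7 17 19 20 18
19>17: swap(7,7), hi=6 ⇒ 5 4 6 9 11 7 17 19 20 18
done. lo=6 hi=6; a=5 4 6 9 11 7 17 19 20 18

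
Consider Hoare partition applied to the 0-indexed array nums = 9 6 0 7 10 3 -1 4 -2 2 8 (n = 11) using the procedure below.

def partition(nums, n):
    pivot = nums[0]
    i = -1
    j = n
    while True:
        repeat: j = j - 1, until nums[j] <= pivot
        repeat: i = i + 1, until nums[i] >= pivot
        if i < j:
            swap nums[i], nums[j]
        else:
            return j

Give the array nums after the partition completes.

8 6 0 7 2 3 -1 4 -2 10 9

pivot = nums[0] = 9; i = -1, j = 11
j→10 (nums[10]=8≤9), i→0 (nums[0]=9≥9); i<j, swap → 8 6 0 7 10 3 -1 4 -2 2 9
j→9 (nums[9]=2≤9), i→4 (nums[4]=10≥9); i<j, swap → 8 6 0 7 2 3 -1 4 -2 10 9
j→8, i→9; i≥j, return j=8. nums = 8 6 0 7 2 3 -1 4 -2 10 9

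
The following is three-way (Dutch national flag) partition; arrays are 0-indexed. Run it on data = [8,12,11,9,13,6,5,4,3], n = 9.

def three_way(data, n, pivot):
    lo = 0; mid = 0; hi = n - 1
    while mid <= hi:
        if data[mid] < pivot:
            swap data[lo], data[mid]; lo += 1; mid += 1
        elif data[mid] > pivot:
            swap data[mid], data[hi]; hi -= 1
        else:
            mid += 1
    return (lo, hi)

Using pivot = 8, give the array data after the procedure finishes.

pivot = 8; lo=0, mid=0, hi=8
data[mid]=8=8: mid=1
data[mid]=12>8: swap data[1],data[8]; hi=7 → [8,3,11,9,13,6,5,4,12]
data[mid]=3<8: swap data[0],data[1]; lo=1,mid=2 → [3,8,11,9,13,6,5,4,12]
data[mid]=11>8: swap data[2],data[7]; hi=6 → [3,8,4,9,13,6,5,11,12]
data[mid]=4<8: swap data[1],data[2]; lo=2,mid=3 → [3,4,8,9,13,6,5,11,12]
data[mid]=9>8: swap data[3],data[6]; hi=5 → [3,4,8,5,13,6,9,11,12]
data[mid]=5<8: swap data[2],data[3]; lo=3,mid=4 → [3,4,5,8,13,6,9,11,12]
data[mid]=13>8: swap data[4],data[5]; hi=4 → [3,4,5,8,6,13,9,11,12]
data[mid]=6<8: swap data[3],data[4]; lo=4,mid=5 → [3,4,5,6,8,13,9,11,12]
end: lo=4, hi=4; data = [3,4,5,6,8,13,9,11,12]

[3,4,5,6,8,13,9,11,12]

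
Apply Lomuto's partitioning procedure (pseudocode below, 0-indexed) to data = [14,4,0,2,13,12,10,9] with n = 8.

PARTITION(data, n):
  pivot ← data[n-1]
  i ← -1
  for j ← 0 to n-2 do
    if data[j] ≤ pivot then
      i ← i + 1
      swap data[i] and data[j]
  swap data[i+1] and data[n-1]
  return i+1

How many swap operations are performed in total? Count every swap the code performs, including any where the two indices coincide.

pivot=9, i=-1
j=0: 14>9, skip
j=1: 4≤9, i=0, swap(0,1) ⇒ [4,14,0,2,13,12,10,9]
j=2: 0≤9, i=1, swap(1,2) ⇒ [4,0,14,2,13,12,10,9]
j=3: 2≤9, i=2, swap(2,3) ⇒ [4,0,2,14,13,12,10,9]
j=4: 13>9, skip
j=5: 12>9, skip
j=6: 10>9, skip
swap(3,7) ⇒ [4,0,2,9,13,12,10,14]; return 3

4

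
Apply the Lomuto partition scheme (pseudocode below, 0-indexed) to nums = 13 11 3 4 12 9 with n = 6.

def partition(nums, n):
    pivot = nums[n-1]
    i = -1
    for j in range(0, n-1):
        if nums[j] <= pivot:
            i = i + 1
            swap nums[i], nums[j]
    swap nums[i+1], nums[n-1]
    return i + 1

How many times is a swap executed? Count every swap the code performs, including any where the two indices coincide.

pivot=9, i=-1
j=0: 13>9, skip
j=1: 11>9, skip
j=2: 3≤9, i=0, swap(0,2) ⇒ 3 11 13 4 12 9
j=3: 4≤9, i=1, swap(1,3) ⇒ 3 4 13 11 12 9
j=4: 12>9, skip
swap(2,5) ⇒ 3 4 9 11 12 13; return 2

3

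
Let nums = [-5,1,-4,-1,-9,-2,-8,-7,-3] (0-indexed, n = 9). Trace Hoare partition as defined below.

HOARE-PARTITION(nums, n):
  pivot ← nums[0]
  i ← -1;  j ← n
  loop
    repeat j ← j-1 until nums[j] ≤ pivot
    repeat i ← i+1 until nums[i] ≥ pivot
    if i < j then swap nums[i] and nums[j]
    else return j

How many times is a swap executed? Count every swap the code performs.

pivot=-5
j stops at 7 (-7), i stops at 0 (-5); swap ⇒ [-7,1,-4,-1,-9,-2,-8,-5,-3]
j stops at 6 (-8), i stops at 1 (1); swap ⇒ [-7,-8,-4,-1,-9,-2,1,-5,-3]
j stops at 4 (-9), i stops at 2 (-4); swap ⇒ [-7,-8,-9,-1,-4,-2,1,-5,-3]
j stops at 2, i stops at 3; i≥j ⇒ return 2. nums=[-7,-8,-9,-1,-4,-2,1,-5,-3]

3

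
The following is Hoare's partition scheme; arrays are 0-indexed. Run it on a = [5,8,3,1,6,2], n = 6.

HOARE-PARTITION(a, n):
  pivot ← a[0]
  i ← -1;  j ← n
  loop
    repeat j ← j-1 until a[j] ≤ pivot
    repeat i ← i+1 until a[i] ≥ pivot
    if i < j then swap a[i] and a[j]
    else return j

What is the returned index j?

pivot=5
j stops at 5 (2), i stops at 0 (5); swap ⇒ [2,8,3,1,6,5]
j stops at 3 (1), i stops at 1 (8); swap ⇒ [2,1,3,8,6,5]
j stops at 2, i stops at 3; i≥j ⇒ return 2. a=[2,1,3,8,6,5]

2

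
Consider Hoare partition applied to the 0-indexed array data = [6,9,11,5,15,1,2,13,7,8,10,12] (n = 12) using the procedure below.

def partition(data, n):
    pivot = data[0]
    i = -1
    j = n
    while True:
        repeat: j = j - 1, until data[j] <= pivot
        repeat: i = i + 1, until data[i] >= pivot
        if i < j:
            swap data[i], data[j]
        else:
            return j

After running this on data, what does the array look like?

pivot=6
j stops at 6 (2), i stops at 0 (6); swap ⇒ [2,9,11,5,15,1,6,13,7,8,10,12]
j stops at 5 (1), i stops at 1 (9); swap ⇒ [2,1,11,5,15,9,6,13,7,8,10,12]
j stops at 3 (5), i stops at 2 (11); swap ⇒ [2,1,5,11,15,9,6,13,7,8,10,12]
j stops at 2, i stops at 3; i≥j ⇒ return 2. data=[2,1,5,11,15,9,6,13,7,8,10,12]

[2,1,5,11,15,9,6,13,7,8,10,12]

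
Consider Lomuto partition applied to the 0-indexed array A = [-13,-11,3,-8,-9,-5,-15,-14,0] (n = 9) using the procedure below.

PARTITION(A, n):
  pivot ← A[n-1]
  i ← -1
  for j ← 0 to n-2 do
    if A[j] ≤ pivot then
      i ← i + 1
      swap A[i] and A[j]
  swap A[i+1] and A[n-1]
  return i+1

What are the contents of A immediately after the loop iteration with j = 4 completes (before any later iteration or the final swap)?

pivot = A[8] = 0; i = -1
j=0: A[0]=-13 ≤ 0 → i=0, swap A[0],A[0] (no change) → [-13,-11,3,-8,-9,-5,-15,-14,0]
j=1: A[1]=-11 ≤ 0 → i=1, swap A[1],A[1] (no change) → [-13,-11,3,-8,-9,-5,-15,-14,0]
j=2: A[2]=3 > 0 → no swap
j=3: A[3]=-8 ≤ 0 → i=2, swap A[2],A[3] → [-13,-11,-8,3,-9,-5,-15,-14,0]
j=4: A[4]=-9 ≤ 0 → i=3, swap A[3],A[4] → [-13,-11,-8,-9,3,-5,-15,-14,0]
(after j=4) A = [-13,-11,-8,-9,3,-5,-15,-14,0]

[-13,-11,-8,-9,3,-5,-15,-14,0]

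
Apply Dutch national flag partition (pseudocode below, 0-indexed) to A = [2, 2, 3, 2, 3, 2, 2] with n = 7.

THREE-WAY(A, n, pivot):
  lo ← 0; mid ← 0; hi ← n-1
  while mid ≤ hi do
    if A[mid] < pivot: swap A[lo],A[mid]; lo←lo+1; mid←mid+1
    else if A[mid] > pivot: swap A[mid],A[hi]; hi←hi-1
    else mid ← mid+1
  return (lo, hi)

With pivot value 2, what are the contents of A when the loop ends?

[2, 2, 2, 2, 2, 3, 3]

pivot = 2; lo=0, mid=0, hi=6
A[mid]=2=2: mid=1
A[mid]=2=2: mid=2
A[mid]=3>2: swap A[2],A[6]; hi=5 → [2, 2, 2, 2, 3, 2, 3]
A[mid]=2=2: mid=3
A[mid]=2=2: mid=4
A[mid]=3>2: swap A[4],A[5]; hi=4 → [2, 2, 2, 2, 2, 3, 3]
A[mid]=2=2: mid=5
end: lo=0, hi=4; A = [2, 2, 2, 2, 2, 3, 3]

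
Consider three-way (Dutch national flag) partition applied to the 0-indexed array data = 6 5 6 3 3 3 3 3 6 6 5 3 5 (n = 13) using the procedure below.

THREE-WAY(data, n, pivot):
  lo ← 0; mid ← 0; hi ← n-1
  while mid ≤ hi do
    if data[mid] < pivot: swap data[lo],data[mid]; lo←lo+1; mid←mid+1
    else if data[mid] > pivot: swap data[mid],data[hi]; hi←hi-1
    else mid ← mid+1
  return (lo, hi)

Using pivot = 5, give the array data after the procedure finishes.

pivot = 5; lo=0, mid=0, hi=12
data[mid]=6>5: swap data[0],data[12]; hi=11 → 5 5 6 3 3 3 3 3 6 6 5 3 6
data[mid]=5=5: mid=1
data[mid]=5=5: mid=2
data[mid]=6>5: swap data[2],data[11]; hi=10 → 5 5 3 3 3 3 3 3 6 6 5 6 6
data[mid]=3<5: swap data[0],data[2]; lo=1,mid=3 → 3 5 5 3 3 3 3 3 6 6 5 6 6
data[mid]=3<5: swap data[1],data[3]; lo=2,mid=4 → 3 3 5 5 3 3 3 3 6 6 5 6 6
data[mid]=3<5: swap data[2],data[4]; lo=3,mid=5 → 3 3 3 5 5 3 3 3 6 6 5 6 6
data[mid]=3<5: swap data[3],data[5]; lo=4,mid=6 → 3 3 3 3 5 5 3 3 6 6 5 6 6
data[mid]=3<5: swap data[4],data[6]; lo=5,mid=7 → 3 3 3 3 3 5 5 3 6 6 5 6 6
data[mid]=3<5: swap data[5],data[7]; lo=6,mid=8 → 3 3 3 3 3 3 5 5 6 6 5 6 6
data[mid]=6>5: swap data[8],data[10]; hi=9 → 3 3 3 3 3 3 5 5 5 6 6 6 6
data[mid]=5=5: mid=9
data[mid]=6>5: swap data[9],data[9]; hi=8 → 3 3 3 3 3 3 5 5 5 6 6 6 6
end: lo=6, hi=8; data = 3 3 3 3 3 3 5 5 5 6 6 6 6

3 3 3 3 3 3 5 5 5 6 6 6 6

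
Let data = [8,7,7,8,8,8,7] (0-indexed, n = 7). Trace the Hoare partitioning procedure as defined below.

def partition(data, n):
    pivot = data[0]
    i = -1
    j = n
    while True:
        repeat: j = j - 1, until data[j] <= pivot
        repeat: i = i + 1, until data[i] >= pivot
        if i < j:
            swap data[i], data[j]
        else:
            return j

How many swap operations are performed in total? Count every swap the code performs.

2

pivot = data[0] = 8; i = -1, j = 7
j→6 (data[6]=7≤8), i→0 (data[0]=8≥8); i<j, swap → [7,7,7,8,8,8,8]
j→5 (data[5]=8≤8), i→3 (data[3]=8≥8); i<j, swap → [7,7,7,8,8,8,8]
j→4, i→4; i≥j, return j=4. data = [7,7,7,8,8,8,8]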